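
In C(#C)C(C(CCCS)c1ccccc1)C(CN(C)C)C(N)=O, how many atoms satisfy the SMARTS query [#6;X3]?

The query [#6;X3] means: any carbon (aromatic or not) with three total connections.
Check the 22 heavy atoms by environment: 9× C (X4) → no; 2× N (X3) → no; 1× C (X3) → match; 1× O (X1) → no; 1× S (X2) → no; 2× C (X2) → no; 6× c (aromatic, X3) → match.
Summing the matching environments: 1 + 6 = 7 matching atoms.

7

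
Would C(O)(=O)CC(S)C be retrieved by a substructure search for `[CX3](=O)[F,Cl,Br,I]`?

No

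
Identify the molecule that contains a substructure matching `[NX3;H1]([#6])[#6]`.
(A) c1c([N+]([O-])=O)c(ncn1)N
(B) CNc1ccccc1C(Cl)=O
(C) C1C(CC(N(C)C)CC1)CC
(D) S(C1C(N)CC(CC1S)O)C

[NX3;H1]([#6])[#6] describes a trivalent nitrogen with one H, bonded to two carbons (a secondary amine).
(A) has a primary amino group (-NH2) but the nitrogen has H2 and only one carbon neighbour.
(B) contains an N-methylamino group (-NHCH3), which satisfies every atom and bond constraint.
(C) has a dimethylamino group (-N(CH3)2) but the nitrogen has H0, not H1.
(D) has a primary amino group (-NH2) but the nitrogen has H2 and only one carbon neighbour.
So the answer is (B).

B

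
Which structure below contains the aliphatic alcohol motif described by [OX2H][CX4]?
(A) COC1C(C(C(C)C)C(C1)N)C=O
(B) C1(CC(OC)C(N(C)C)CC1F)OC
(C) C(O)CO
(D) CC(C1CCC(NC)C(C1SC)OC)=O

C

[OX2H][CX4] describes a hydroxyl oxygen bound to an sp3 (X4) carbon (an aliphatic alcohol).
(A) has a methoxy ether (-OCH3) but the oxygen has H0 (ether), not H1.
(B) has a methoxy ether (-OCH3) but the oxygen has H0 (ether), not H1.
(C) contains a hydroxyl group (-OH), which satisfies every atom and bond constraint.
(D) has a methoxy ether (-OCH3) but the oxygen has H0 (ether), not H1.
So the answer is (C).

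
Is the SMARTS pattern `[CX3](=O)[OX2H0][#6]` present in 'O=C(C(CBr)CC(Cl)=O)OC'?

The pattern [CX3](=O)[OX2H0][#6] describes a carbonyl carbon bonded to an oxygen that is itself bonded to carbon (no H on that O) — an ester.
The molecule carries a methyl-ester group (-C(=O)OCH3), whose atoms satisfy every constraint of the query, so the pattern matches.

Yes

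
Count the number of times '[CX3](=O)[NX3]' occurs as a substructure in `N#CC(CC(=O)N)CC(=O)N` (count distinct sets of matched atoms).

[CX3](=O)[NX3] is the SMARTS for an amide: a carbonyl carbon bonded to a trivalent nitrogen.
The molecule carries 2 separate instances of a primary amide (-C(=O)NH2) meeting every constraint; each maps to a distinct set of atoms, giving 2 matches.

2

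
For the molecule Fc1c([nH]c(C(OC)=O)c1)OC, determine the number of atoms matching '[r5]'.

5

The query [r5] means: r5 matches atoms in a five-membered ring.
Check the 12 heavy atoms by environment: 1× n (aromatic, in 5-ring) → match; 4× c (aromatic, in 5-ring) → match; 1× F (acyclic) → no; 3× O (acyclic) → no; 3× C (acyclic) → no.
Summing the matching environments: 1 + 4 = 5 matching atoms.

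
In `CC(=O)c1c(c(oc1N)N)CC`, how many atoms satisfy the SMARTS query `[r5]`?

5

The query [r5] means: r5 matches atoms in a five-membered ring.
Check the 12 heavy atoms by environment: 1× o (aromatic, in 5-ring) → match; 4× c (aromatic, in 5-ring) → match; 2× N (acyclic) → no; 4× C (acyclic) → no; 1× O (acyclic) → no.
Summing the matching environments: 1 + 4 = 5 matching atoms.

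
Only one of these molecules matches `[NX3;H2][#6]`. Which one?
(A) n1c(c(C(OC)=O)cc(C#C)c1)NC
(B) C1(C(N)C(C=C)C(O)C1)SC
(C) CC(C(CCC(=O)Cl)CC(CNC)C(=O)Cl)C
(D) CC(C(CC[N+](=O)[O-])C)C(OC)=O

[NX3;H2][#6] describes a trivalent nitrogen with two H attached to carbon (a primary amine).
(A) has an N-methylamino group (-NHCH3) but the nitrogen bears two carbons and only one H (H1), not H2.
(B) contains a primary amino group (-NH2), which satisfies every atom and bond constraint.
(C) has an N-methylamino group (-NHCH3) but the nitrogen bears two carbons and only one H (H1), not H2.
(D) has a nitro group (-[N+](=O)[O-]) but the nitrogen is [N+] with no H, not NX3H2.
So the answer is (B).

B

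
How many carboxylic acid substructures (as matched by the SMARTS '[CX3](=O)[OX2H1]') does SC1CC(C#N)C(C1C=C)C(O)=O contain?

[CX3](=O)[OX2H1] is the SMARTS for a carboxylic acid: an sp2 carbon double-bonded to O and single-bonded to an -OH oxygen.
Exactly one fragment in the molecule meets all constraints, giving 1 match.

1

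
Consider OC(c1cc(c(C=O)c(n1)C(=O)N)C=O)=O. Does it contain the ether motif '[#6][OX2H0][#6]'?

No

The pattern [#6][OX2H0][#6] describes an aliphatic oxygen bridging two carbons with no H on the oxygen — an ether.
The closest candidate here is a carboxylic acid group (-C(=O)OH), but the -OH oxygen has H1; the =O is OX1, not OX2. No other fragment satisfies the full query, so there is no match.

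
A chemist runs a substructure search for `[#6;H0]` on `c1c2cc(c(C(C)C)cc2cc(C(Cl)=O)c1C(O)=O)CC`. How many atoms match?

The query [#6;H0] means: any carbon with no attached hydrogen.
Check the 21 heavy atoms by environment: 6× c (aromatic, H0) → match; 4× c (aromatic, H1) → no; 2× C (H0) → match; 2× O (H0) → no; 1× O (H1) → no; 1× Cl (H0) → no; 1× C (H1) → no; 3× C (H3) → no; 1× C (H2) → no.
Summing the matching environments: 6 + 2 = 8 matching atoms.

8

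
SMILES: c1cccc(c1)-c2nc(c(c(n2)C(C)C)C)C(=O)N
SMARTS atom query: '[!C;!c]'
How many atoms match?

4

The query [!C;!c] means: neither aliphatic nor aromatic carbon — same as [!#6].
Check the 19 heavy atoms by environment: 2× n (aromatic) → match; 10× c (aromatic) → no; 5× C → no; 1× O → match; 1× N → match.
Summing the matching environments: 2 + 1 + 1 = 4 matching atoms.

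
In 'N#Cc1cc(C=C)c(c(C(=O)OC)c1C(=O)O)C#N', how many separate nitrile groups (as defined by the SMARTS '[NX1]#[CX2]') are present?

[NX1]#[CX2] is the SMARTS for a nitrile: a nitrogen triple-bonded to a two-connected carbon.
The molecule carries 2 separate instances of a nitrile (-C#N) meeting every constraint; each maps to a distinct set of atoms, giving 2 matches.

2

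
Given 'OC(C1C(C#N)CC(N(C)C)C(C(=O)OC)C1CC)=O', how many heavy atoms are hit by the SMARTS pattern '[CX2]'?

1

The query [CX2] means: C with X2: aliphatic carbon with exactly 2 total connections.
Check the 20 heavy atoms by environment: 11× C (X4) → no; 1× C (X2) → match; 1× N (X1) → no; 2× C (X3) → no; 2× O (X1) → no; 2× O (X2) → no; 1× N (X3) → no.
That gives 1 matching atom.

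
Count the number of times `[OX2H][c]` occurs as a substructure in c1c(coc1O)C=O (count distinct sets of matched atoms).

1

[OX2H][c] is the SMARTS for a phenol: a hydroxyl oxygen attached to an aromatic carbon.
Exactly one fragment in the molecule meets all constraints, giving 1 match.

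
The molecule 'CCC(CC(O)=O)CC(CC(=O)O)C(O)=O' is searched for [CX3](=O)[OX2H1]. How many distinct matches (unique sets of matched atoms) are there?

[CX3](=O)[OX2H1] is the SMARTS for a carboxylic acid: an sp2 carbon double-bonded to O and single-bonded to an -OH oxygen.
The molecule carries 3 separate instances of a carboxylic acid group (-C(=O)OH) meeting every constraint; each maps to a distinct set of atoms, giving 3 matches.

3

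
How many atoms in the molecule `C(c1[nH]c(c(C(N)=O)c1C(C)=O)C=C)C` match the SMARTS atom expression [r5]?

Check the 15 heavy atoms by environment: 1× n (aromatic, in 5-ring) → match; 4× c (aromatic, in 5-ring) → match; 7× C (acyclic) → no; 2× O (acyclic) → no; 1× N (acyclic) → no.
Summing the matching environments: 1 + 4 = 5 matching atoms.

5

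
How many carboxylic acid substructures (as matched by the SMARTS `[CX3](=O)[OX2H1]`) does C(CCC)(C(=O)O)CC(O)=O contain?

[CX3](=O)[OX2H1] is the SMARTS for a carboxylic acid: an sp2 carbon double-bonded to O and single-bonded to an -OH oxygen.
The molecule carries 2 separate instances of a carboxylic acid group (-C(=O)OH) meeting every constraint; each maps to a distinct set of atoms, giving 2 matches.

2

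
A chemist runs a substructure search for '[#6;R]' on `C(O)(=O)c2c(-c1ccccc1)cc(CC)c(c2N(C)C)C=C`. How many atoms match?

12

Check the 22 heavy atoms by environment: 12× c (aromatic, in 6-ring) → match; 1× N (acyclic) → no; 7× C (acyclic) → no; 2× O (acyclic) → no.
That gives 12 matching atoms.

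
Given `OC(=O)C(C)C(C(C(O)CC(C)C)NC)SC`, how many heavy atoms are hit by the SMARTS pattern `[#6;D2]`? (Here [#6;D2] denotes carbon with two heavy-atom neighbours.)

1

The query [#6;D2] means: any carbon bonded to exactly two heavy atoms.
Check the 17 heavy atoms by environment: 1× C (D2) → match; 6× C (D3) → no; 5× C (D1) → no; 3× O (D1) → no; 1× N (D2) → no; 1× S (D2) → no.
That gives 1 matching atom.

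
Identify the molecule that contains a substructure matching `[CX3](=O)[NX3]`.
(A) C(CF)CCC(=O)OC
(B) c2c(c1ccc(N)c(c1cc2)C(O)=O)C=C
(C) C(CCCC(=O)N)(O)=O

[CX3](=O)[NX3] describes a carbonyl carbon bonded to a trivalent nitrogen (an amide).
(A) has a methyl-ester group (-C(=O)OCH3) but the carbonyl is bonded to O, not to an NX3 nitrogen.
(B) has a carboxylic acid group (-C(=O)OH) but the carbonyl is bonded to O, not to an NX3 nitrogen.
(C) contains a primary amide (-C(=O)NH2), which satisfies every atom and bond constraint.
So the answer is (C).

C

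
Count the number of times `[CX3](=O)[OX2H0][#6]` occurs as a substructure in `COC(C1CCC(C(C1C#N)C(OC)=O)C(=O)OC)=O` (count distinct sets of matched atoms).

3

[CX3](=O)[OX2H0][#6] is the SMARTS for an ester: a carbonyl carbon bonded to an oxygen that is itself bonded to carbon (no H on that O).
The molecule carries 3 separate instances of a methyl-ester group (-C(=O)OCH3) meeting every constraint; each maps to a distinct set of atoms, giving 3 matches.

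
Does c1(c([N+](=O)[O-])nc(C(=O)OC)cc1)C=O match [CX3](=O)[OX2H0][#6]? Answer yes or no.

Yes

The pattern [CX3](=O)[OX2H0][#6] describes a carbonyl carbon bonded to an oxygen that is itself bonded to carbon (no H on that O) — an ester.
The molecule carries a methyl-ester group (-C(=O)OCH3), whose atoms satisfy every constraint of the query, so the pattern matches.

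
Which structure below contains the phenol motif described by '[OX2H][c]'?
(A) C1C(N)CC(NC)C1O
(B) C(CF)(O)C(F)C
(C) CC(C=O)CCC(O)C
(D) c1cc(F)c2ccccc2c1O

[OX2H][c] describes a hydroxyl oxygen attached to an aromatic carbon (a phenol).
(A) has a hydroxyl group (-OH) but the -OH is on an aliphatic carbon, not an aromatic c.
(B) has a hydroxyl group (-OH) but the -OH is on an aliphatic carbon, not an aromatic c.
(C) has a hydroxyl group (-OH) but the -OH is on an aliphatic carbon, not an aromatic c.
(D) contains a hydroxyl group (-OH), which satisfies every atom and bond constraint.
So the answer is (D).

D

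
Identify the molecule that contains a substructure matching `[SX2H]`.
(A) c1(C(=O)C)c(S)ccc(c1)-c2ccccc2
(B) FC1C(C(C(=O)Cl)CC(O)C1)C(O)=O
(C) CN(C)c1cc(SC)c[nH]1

A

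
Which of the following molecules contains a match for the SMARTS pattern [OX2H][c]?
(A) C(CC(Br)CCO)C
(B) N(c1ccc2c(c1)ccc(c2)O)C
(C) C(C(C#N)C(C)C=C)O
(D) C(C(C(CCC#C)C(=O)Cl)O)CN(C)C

B

[OX2H][c] describes a hydroxyl oxygen attached to an aromatic carbon (a phenol).
(A) has a hydroxyl group (-OH) but the -OH is on an aliphatic carbon, not an aromatic c.
(B) contains a hydroxyl group (-OH), which satisfies every atom and bond constraint.
(C) has a hydroxyl group (-OH) but the -OH is on an aliphatic carbon, not an aromatic c.
(D) has a hydroxyl group (-OH) but the -OH is on an aliphatic carbon, not an aromatic c.
So the answer is (B).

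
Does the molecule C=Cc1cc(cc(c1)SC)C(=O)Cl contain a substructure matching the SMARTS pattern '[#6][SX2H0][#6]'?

Yes

The pattern [#6][SX2H0][#6] describes an aliphatic sulfur bridging two carbons with no H on the sulfur — a thioether.
The molecule carries a methylthio ether (-SCH3), whose atoms satisfy every constraint of the query, so the pattern matches.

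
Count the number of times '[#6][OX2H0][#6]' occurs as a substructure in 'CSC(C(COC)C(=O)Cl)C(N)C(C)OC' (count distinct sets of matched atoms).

2

[#6][OX2H0][#6] is the SMARTS for an ether: an aliphatic oxygen bridging two carbons with no H on the oxygen.
The molecule carries 2 separate instances of a methoxy ether (-OCH3) meeting every constraint; each maps to a distinct set of atoms, giving 2 matches.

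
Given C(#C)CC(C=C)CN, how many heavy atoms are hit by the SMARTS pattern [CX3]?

2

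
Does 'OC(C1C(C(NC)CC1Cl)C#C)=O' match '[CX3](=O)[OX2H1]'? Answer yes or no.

Yes

The pattern [CX3](=O)[OX2H1] describes an sp2 carbon double-bonded to O and single-bonded to an -OH oxygen — a carboxylic acid.
The molecule carries a carboxylic acid group (-C(=O)OH), whose atoms satisfy every constraint of the query, so the pattern matches.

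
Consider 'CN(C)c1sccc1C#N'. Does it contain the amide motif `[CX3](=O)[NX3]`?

The pattern [CX3](=O)[NX3] describes a carbonyl carbon bonded to a trivalent nitrogen — an amide.
The closest candidate here is a nitrile (-C#N), but the nitrile N is NX1 (triple-bonded), not NX3. No other fragment satisfies the full query, so there is no match.

No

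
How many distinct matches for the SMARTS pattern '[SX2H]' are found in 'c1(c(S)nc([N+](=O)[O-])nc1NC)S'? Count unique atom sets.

2

[SX2H] is the SMARTS for a thiol: an aliphatic sulfur with two connections, one being H.
The molecule carries 2 separate instances of a thiol (-SH) meeting every constraint; each maps to a distinct set of atoms, giving 2 matches.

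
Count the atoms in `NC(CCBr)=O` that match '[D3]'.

1

Check the 6 heavy atoms by environment: 2× C (D2) → no; 1× Br (D1) → no; 1× C (D3) → match; 1× O (D1) → no; 1× N (D1) → no.
That gives 1 matching atom.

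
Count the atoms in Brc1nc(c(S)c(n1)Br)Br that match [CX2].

Check the 10 heavy atoms by environment: 2× n (aromatic, X2) → no; 4× c (aromatic, X3) → no; 3× Br (X1) → no; 1× S (X2) → no.
No environment satisfies the query, so 0 matching atoms.

0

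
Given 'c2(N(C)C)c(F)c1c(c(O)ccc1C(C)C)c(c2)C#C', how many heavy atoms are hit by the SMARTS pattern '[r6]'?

10

The query [r6] means: r6 matches atoms in a six-membered ring.
Check the 20 heavy atoms by environment: 10× c (aromatic, in 6-ring) → match; 1× N (acyclic) → no; 7× C (acyclic) → no; 1× O (acyclic) → no; 1× F (acyclic) → no.
That gives 10 matching atoms.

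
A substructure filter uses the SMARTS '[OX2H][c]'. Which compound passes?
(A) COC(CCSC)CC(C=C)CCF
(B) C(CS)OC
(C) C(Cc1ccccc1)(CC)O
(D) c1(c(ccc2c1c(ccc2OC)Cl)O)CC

D

[OX2H][c] describes a hydroxyl oxygen attached to an aromatic carbon (a phenol).
(A) has a methoxy ether (-OCH3) but the oxygen has H0, not H1.
(B) has a methoxy ether (-OCH3) but the oxygen has H0, not H1.
(C) has a hydroxyl group (-OH) but the -OH is on an aliphatic carbon, not an aromatic c.
(D) contains a hydroxyl group (-OH), which satisfies every atom and bond constraint.
So the answer is (D).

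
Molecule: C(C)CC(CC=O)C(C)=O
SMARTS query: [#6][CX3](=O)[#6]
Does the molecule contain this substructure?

Yes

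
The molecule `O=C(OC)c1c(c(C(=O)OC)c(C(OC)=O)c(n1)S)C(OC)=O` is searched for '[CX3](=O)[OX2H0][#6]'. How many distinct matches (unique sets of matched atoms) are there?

[CX3](=O)[OX2H0][#6] is the SMARTS for an ester: a carbonyl carbon bonded to an oxygen that is itself bonded to carbon (no H on that O).
The molecule carries 4 separate instances of a methyl-ester group (-C(=O)OCH3) meeting every constraint; each maps to a distinct set of atoms, giving 4 matches.

4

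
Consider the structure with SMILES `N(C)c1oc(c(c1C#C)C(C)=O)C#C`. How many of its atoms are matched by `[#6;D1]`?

4

The query [#6;D1] means: carbon bonded to exactly one heavy atom.
Check the 14 heavy atoms by environment: 1× o (aromatic, D2) → no; 4× c (aromatic, D3) → no; 2× C (D2) → no; 4× C (D1) → match; 1× C (D3) → no; 1× O (D1) → no; 1× N (D2) → no.
That gives 4 matching atoms.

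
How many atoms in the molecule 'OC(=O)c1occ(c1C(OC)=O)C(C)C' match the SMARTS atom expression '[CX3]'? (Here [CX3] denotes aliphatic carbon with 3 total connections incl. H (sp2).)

Check the 15 heavy atoms by environment: 1× o (aromatic, X2) → no; 4× c (aromatic, X3) → no; 2× C (X3) → match; 2× O (X1) → no; 2× O (X2) → no; 4× C (X4) → no.
That gives 2 matching atoms.

2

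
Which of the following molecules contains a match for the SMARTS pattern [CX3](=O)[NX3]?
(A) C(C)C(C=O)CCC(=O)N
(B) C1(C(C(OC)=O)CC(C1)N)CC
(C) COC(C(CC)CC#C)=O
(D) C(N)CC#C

A

[CX3](=O)[NX3] describes a carbonyl carbon bonded to a trivalent nitrogen (an amide).
(A) contains a primary amide (-C(=O)NH2), which satisfies every atom and bond constraint.
(B) has a primary amino group (-NH2) but the -NH2 is not attached to a carbonyl carbon.
(C) has a methyl-ester group (-C(=O)OCH3) but the carbonyl is bonded to O, not to an NX3 nitrogen.
(D) has a primary amino group (-NH2) but the -NH2 is not attached to a carbonyl carbon.
So the answer is (A).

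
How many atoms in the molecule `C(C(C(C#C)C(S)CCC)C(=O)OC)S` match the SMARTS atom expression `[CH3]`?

2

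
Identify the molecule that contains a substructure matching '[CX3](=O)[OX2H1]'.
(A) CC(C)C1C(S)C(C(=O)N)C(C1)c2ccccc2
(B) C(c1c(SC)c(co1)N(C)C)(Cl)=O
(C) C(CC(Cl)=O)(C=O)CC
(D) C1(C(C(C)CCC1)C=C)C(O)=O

D

[CX3](=O)[OX2H1] describes an sp2 carbon double-bonded to O and single-bonded to an -OH oxygen (a carboxylic acid).
(A) has a primary amide (-C(=O)NH2) but the carbonyl is bonded to N, not to an -OH oxygen.
(B) has an acyl chloride (-C(=O)Cl) but the carbonyl is bonded to Cl, not to an -OH oxygen.
(C) has an acyl chloride (-C(=O)Cl) but the carbonyl is bonded to Cl, not to an -OH oxygen.
(D) contains a carboxylic acid group (-C(=O)OH), which satisfies every atom and bond constraint.
So the answer is (D).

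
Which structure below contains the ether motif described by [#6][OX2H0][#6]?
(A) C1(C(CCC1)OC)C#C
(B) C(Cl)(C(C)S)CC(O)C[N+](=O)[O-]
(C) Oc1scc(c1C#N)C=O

[#6][OX2H0][#6] describes an aliphatic oxygen bridging two carbons with no H on the oxygen (an ether).
(A) contains a methoxy ether (-OCH3), which satisfies every atom and bond constraint.
(B) has a hydroxyl group (-OH) but the oxygen has H1, not H0 bridging two carbons.
(C) has a hydroxyl group (-OH) but the oxygen has H1, not H0 bridging two carbons.
So the answer is (A).

A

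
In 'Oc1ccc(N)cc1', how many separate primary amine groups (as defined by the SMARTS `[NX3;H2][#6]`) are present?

1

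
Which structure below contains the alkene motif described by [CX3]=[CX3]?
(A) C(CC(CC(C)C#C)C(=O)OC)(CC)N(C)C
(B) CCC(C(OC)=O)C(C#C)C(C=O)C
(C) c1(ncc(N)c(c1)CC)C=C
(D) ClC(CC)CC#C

C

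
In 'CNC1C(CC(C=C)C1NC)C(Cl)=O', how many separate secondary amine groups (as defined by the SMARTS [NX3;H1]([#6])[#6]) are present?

[NX3;H1]([#6])[#6] is the SMARTS for a secondary amine: a trivalent nitrogen with one H, bonded to two carbons.
The molecule carries 2 separate instances of an N-methylamino group (-NHCH3) meeting every constraint; each maps to a distinct set of atoms, giving 2 matches.

2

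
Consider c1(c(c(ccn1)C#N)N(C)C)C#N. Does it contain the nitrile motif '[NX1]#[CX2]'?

The pattern [NX1]#[CX2] describes a nitrogen triple-bonded to a two-connected carbon — a nitrile.
The molecule carries a nitrile (-C#N), whose atoms satisfy every constraint of the query, so the pattern matches.

Yes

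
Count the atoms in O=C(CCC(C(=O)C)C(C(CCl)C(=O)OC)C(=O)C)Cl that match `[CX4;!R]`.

9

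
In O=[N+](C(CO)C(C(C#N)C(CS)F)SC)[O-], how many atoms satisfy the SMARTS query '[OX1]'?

2

Check the 16 heavy atoms by environment: 7× C (X4) → no; 2× S (X2) → no; 1× O (X2) → no; 1× C (X2) → no; 1× N (X1) → no; 1× N (charge +1, X3) → no; 1× O (charge -1, X1) → match; 1× O (X1) → match; 1× F (X1) → no.
Summing the matching environments: 1 + 1 = 2 matching atoms.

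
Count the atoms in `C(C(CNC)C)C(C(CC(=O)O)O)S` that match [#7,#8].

4

The query [#7,#8] means: nitrogen or oxygen (comma = OR).
Check the 14 heavy atoms by environment: 9× C → no; 3× O → match; 1× N → match; 1× S → no.
Summing the matching environments: 3 + 1 = 4 matching atoms.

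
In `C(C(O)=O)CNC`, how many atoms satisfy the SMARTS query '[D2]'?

3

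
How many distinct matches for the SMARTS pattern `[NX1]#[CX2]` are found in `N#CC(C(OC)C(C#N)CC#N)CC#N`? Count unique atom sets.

[NX1]#[CX2] is the SMARTS for a nitrile: a nitrogen triple-bonded to a two-connected carbon.
The molecule carries 4 separate instances of a nitrile (-C#N) meeting every constraint; each maps to a distinct set of atoms, giving 4 matches.

4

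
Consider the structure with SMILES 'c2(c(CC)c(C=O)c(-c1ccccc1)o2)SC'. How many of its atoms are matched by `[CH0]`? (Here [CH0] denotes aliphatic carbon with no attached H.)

The query [CH0] means: aliphatic carbon with no attached hydrogen.
Check the 17 heavy atoms by environment: 1× o (aromatic, H0) → no; 5× c (aromatic, H0) → no; 5× c (aromatic, H1) → no; 1× C (H1) → no; 1× O (H0) → no; 1× C (H2) → no; 2× C (H3) → no; 1× S (H0) → no.
No environment satisfies the query, so 0 matching atoms.

0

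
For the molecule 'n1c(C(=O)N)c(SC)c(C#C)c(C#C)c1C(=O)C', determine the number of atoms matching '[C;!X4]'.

6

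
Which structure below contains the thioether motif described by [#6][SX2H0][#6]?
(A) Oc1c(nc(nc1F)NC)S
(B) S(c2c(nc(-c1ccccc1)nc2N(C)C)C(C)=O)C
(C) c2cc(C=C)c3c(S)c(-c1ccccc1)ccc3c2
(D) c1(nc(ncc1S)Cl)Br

B

[#6][SX2H0][#6] describes an aliphatic sulfur bridging two carbons with no H on the sulfur (a thioether).
(A) has a thiol (-SH) but the sulfur has H1, not H0 bridging two carbons.
(B) contains a methylthio ether (-SCH3), which satisfies every atom and bond constraint.
(C) has a thiol (-SH) but the sulfur has H1, not H0 bridging two carbons.
(D) has a thiol (-SH) but the sulfur has H1, not H0 bridging two carbons.
So the answer is (B).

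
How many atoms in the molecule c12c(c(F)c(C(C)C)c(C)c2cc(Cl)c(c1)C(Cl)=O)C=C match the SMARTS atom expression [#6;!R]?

The query [#6;!R] means: carbon not in any ring.
Check the 21 heavy atoms by environment: 10× c (aromatic, in 6-ring) → no; 7× C (acyclic) → match; 1× O (acyclic) → no; 2× Cl (acyclic) → no; 1× F (acyclic) → no.
That gives 7 matching atoms.

7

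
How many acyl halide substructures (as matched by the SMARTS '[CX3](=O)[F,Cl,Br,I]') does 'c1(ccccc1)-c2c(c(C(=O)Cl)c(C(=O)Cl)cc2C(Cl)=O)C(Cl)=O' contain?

4

[CX3](=O)[F,Cl,Br,I] is the SMARTS for an acyl halide: a carbonyl carbon bonded to a halogen.
The molecule carries 4 separate instances of an acyl chloride (-C(=O)Cl) meeting every constraint; each maps to a distinct set of atoms, giving 4 matches.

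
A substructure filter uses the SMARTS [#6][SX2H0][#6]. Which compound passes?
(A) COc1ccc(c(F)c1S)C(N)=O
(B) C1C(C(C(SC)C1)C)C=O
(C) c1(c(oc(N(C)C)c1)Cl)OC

B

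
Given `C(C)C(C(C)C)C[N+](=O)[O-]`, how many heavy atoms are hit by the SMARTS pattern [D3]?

3

The query [D3] means: atom with exactly three heavy-atom neighbours.
Check the 10 heavy atoms by environment: 2× C (D2) → no; 2× C (D3) → match; 3× C (D1) → no; 1× N (charge +1, D3) → match; 1× O (charge -1, D1) → no; 1× O (D1) → no.
Summing the matching environments: 2 + 1 = 3 matching atoms.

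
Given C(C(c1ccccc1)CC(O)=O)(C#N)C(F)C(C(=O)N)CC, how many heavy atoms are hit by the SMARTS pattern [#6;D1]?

1

Check the 22 heavy atoms by environment: 3× C (D2) → no; 6× C (D3) → no; 3× O (D1) → no; 2× N (D1) → no; 1× c (aromatic, D3) → no; 5× c (aromatic, D2) → no; 1× F (D1) → no; 1× C (D1) → match.
That gives 1 matching atom.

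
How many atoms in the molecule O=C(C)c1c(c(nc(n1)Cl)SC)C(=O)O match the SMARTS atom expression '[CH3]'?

2

The query [CH3] means: aliphatic carbon with exactly three hydrogens.
Check the 15 heavy atoms by environment: 2× n (aromatic, H0) → no; 4× c (aromatic, H0) → no; 1× Cl (H0) → no; 2× C (H0) → no; 2× O (H0) → no; 1× O (H1) → no; 2× C (H3) → match; 1× S (H0) → no.
That gives 2 matching atoms.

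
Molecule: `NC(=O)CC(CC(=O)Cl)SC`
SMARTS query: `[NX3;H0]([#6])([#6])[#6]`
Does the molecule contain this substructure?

No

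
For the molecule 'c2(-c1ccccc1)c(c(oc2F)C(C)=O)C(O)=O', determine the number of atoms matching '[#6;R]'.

10

The query [#6;R] means: carbon that is part of a ring.
Check the 18 heavy atoms by environment: 1× o (aromatic, in 5-ring) → no; 4× c (aromatic, in 5-ring) → match; 3× C (acyclic) → no; 3× O (acyclic) → no; 1× F (acyclic) → no; 6× c (aromatic, in 6-ring) → match.
Summing the matching environments: 4 + 6 = 10 matching atoms.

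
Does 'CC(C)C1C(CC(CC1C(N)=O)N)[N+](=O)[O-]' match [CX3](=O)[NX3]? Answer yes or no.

Yes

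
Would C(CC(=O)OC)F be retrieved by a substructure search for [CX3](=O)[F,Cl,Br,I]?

No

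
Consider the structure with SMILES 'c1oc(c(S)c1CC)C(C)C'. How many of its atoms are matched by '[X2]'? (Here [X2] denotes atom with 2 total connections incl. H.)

2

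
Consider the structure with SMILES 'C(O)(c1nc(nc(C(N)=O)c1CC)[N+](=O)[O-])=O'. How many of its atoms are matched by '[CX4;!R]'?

2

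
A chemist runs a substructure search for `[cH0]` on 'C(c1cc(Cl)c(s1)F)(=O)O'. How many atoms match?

3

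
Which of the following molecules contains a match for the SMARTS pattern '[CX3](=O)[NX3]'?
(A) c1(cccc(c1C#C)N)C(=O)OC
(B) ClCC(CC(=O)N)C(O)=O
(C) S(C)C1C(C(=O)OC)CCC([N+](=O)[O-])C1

[CX3](=O)[NX3] describes a carbonyl carbon bonded to a trivalent nitrogen (an amide).
(A) has a methyl-ester group (-C(=O)OCH3) but the carbonyl is bonded to O, not to an NX3 nitrogen.
(B) contains a primary amide (-C(=O)NH2), which satisfies every atom and bond constraint.
(C) has a methyl-ester group (-C(=O)OCH3) but the carbonyl is bonded to O, not to an NX3 nitrogen.
So the answer is (B).

B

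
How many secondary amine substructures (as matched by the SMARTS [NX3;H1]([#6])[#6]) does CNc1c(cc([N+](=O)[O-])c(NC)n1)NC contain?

[NX3;H1]([#6])[#6] is the SMARTS for a secondary amine: a trivalent nitrogen with one H, bonded to two carbons.
The molecule carries 3 separate instances of an N-methylamino group (-NHCH3) meeting every constraint; each maps to a distinct set of atoms, giving 3 matches.

3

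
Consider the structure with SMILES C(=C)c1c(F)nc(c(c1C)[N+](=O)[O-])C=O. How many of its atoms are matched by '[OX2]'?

0

The query [OX2] means: aliphatic oxygen with two total connections — ether, hydroxyl, or ester single-bond O.
Check the 15 heavy atoms by environment: 1× n (aromatic, X2) → no; 5× c (aromatic, X3) → no; 3× C (X3) → no; 2× O (X1) → no; 1× N (charge +1, X3) → no; 1× O (charge -1, X1) → no; 1× C (X4) → no; 1× F (X1) → no.
No environment satisfies the query, so 0 matching atoms.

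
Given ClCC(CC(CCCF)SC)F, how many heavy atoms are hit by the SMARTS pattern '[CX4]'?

8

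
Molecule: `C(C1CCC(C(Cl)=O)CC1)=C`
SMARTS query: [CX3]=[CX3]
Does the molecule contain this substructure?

Yes

The pattern [CX3]=[CX3] describes a non-aromatic C=C double bond between two sp2 carbons — an alkene.
The molecule carries a vinyl group (-CH=CH2), whose atoms satisfy every constraint of the query, so the pattern matches.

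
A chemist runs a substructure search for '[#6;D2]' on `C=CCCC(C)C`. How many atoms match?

The query [#6;D2] means: any carbon bonded to exactly two heavy atoms.
Check the 7 heavy atoms by environment: 3× C (D2) → match; 1× C (D3) → no; 3× C (D1) → no.
That gives 3 matching atoms.

3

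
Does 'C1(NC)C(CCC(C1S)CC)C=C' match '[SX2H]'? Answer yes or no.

The pattern [SX2H] describes an aliphatic sulfur with two connections, one being H — a thiol.
The molecule carries a thiol (-SH), whose atoms satisfy every constraint of the query, so the pattern matches.

Yes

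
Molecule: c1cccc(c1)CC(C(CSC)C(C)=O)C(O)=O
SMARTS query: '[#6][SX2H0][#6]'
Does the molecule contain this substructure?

Yes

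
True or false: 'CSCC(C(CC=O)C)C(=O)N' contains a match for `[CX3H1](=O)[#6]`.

The pattern [CX3H1](=O)[#6] describes an sp2 carbon with one H, double-bonded to O and single-bonded to carbon — an aldehyde.
The molecule carries an aldehyde (-CHO), whose atoms satisfy every constraint of the query, so the pattern matches.

True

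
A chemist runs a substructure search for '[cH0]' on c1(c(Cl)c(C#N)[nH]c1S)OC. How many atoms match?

Check the 11 heavy atoms by environment: 1× n (aromatic, H1) → no; 4× c (aromatic, H0) → match; 1× O (H0) → no; 1× C (H3) → no; 1× C (H0) → no; 1× N (H0) → no; 1× S (H1) → no; 1× Cl (H0) → no.
That gives 4 matching atoms.

4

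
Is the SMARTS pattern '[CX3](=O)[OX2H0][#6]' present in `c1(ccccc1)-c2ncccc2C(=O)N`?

No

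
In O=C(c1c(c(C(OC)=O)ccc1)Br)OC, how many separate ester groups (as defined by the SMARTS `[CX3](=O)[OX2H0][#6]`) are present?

[CX3](=O)[OX2H0][#6] is the SMARTS for an ester: a carbonyl carbon bonded to an oxygen that is itself bonded to carbon (no H on that O).
The molecule carries 2 separate instances of a methyl-ester group (-C(=O)OCH3) meeting every constraint; each maps to a distinct set of atoms, giving 2 matches.

2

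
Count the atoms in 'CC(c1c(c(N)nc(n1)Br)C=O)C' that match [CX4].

Check the 13 heavy atoms by environment: 2× n (aromatic, X2) → no; 4× c (aromatic, X3) → no; 1× N (X3) → no; 1× C (X3) → no; 1× O (X1) → no; 3× C (X4) → match; 1× Br (X1) → no.
That gives 3 matching atoms.

3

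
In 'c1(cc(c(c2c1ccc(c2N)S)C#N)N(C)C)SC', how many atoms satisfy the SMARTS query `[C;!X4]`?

The query [C;!X4] means: aliphatic carbon that does not have four total connections.
Check the 19 heavy atoms by environment: 10× c (aromatic, X3) → no; 2× N (X3) → no; 1× C (X2) → match; 1× N (X1) → no; 2× S (X2) → no; 3× C (X4) → no.
That gives 1 matching atom.

1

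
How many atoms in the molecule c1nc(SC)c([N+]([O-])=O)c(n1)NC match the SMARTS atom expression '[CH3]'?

The query [CH3] means: aliphatic carbon with exactly three hydrogens.
Check the 13 heavy atoms by environment: 2× n (aromatic, H0) → no; 1× c (aromatic, H1) → no; 3× c (aromatic, H0) → no; 1× S (H0) → no; 2× C (H3) → match; 1× N (H1) → no; 1× N (charge +1, H0) → no; 1× O (charge -1, H0) → no; 1× O (H0) → no.
That gives 2 matching atoms.

2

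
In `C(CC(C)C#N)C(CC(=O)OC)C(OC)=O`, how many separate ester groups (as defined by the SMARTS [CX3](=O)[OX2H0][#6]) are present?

2

[CX3](=O)[OX2H0][#6] is the SMARTS for an ester: a carbonyl carbon bonded to an oxygen that is itself bonded to carbon (no H on that O).
The molecule carries 2 separate instances of a methyl-ester group (-C(=O)OCH3) meeting every constraint; each maps to a distinct set of atoms, giving 2 matches.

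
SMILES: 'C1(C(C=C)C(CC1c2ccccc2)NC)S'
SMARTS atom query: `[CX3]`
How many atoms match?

The query [CX3] means: C with X3: aliphatic carbon with exactly 3 total connections.
Check the 16 heavy atoms by environment: 6× C (X4) → no; 1× N (X3) → no; 2× C (X3) → match; 1× S (X2) → no; 6× c (aromatic, X3) → no.
That gives 2 matching atoms.

2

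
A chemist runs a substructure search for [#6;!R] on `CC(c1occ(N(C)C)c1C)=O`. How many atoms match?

The query [#6;!R] means: carbon not in any ring.
Check the 12 heavy atoms by environment: 1× o (aromatic, in 5-ring) → no; 4× c (aromatic, in 5-ring) → no; 5× C (acyclic) → match; 1× N (acyclic) → no; 1× O (acyclic) → no.
That gives 5 matching atoms.

5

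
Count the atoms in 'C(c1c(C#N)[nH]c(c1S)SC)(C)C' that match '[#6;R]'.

4

The query [#6;R] means: carbon that is part of a ring.
Check the 13 heavy atoms by environment: 1× n (aromatic, in 5-ring) → no; 4× c (aromatic, in 5-ring) → match; 5× C (acyclic) → no; 1× N (acyclic) → no; 2× S (acyclic) → no.
That gives 4 matching atoms.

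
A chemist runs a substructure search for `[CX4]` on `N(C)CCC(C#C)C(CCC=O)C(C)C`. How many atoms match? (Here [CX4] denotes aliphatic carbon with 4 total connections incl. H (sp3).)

10

The query [CX4] means: C with X4: aliphatic carbon with exactly 4 total connections (bonds + H).
Check the 15 heavy atoms by environment: 10× C (X4) → match; 1× C (X3) → no; 1× O (X1) → no; 1× N (X3) → no; 2× C (X2) → no.
That gives 10 matching atoms.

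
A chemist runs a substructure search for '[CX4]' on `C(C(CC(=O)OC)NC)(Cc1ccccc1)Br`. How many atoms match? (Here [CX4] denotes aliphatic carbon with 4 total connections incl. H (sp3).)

6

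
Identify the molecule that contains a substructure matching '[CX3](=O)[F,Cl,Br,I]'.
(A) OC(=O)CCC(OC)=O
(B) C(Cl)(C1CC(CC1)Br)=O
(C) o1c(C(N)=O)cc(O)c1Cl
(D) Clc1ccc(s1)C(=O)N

[CX3](=O)[F,Cl,Br,I] describes a carbonyl carbon bonded to a halogen (an acyl halide).
(A) has a carboxylic acid group (-C(=O)OH) but the carbonyl is bonded to -OH, not to a halogen.
(B) contains an acyl chloride (-C(=O)Cl), which satisfies every atom and bond constraint.
(C) has a chloro substituent but the Cl is not on a carbonyl carbon.
(D) has a chloro substituent but the Cl is not on a carbonyl carbon.
So the answer is (B).

B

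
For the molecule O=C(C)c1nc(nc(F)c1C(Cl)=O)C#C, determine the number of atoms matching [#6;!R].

5

Check the 15 heavy atoms by environment: 2× n (aromatic, in 6-ring) → no; 4× c (aromatic, in 6-ring) → no; 5× C (acyclic) → match; 2× O (acyclic) → no; 1× Cl (acyclic) → no; 1× F (acyclic) → no.
That gives 5 matching atoms.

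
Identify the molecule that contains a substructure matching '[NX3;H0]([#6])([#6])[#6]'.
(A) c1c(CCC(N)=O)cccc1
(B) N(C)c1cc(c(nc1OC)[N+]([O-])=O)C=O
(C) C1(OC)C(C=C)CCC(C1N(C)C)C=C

C

[NX3;H0]([#6])([#6])[#6] describes a trivalent nitrogen with no H, bonded to three carbons (a tertiary amine).
(A) has a primary amide (-C(=O)NH2) but the amide nitrogen has H2 and only one carbon neighbour.
(B) has an N-methylamino group (-NHCH3) but the nitrogen still has one H (H1), not H0.
(C) contains a dimethylamino group (-N(CH3)2), which satisfies every atom and bond constraint.
So the answer is (C).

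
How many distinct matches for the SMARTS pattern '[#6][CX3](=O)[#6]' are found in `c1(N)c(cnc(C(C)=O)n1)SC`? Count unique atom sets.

1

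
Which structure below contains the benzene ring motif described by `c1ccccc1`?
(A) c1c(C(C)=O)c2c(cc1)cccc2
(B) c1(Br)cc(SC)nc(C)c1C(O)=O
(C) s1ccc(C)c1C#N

A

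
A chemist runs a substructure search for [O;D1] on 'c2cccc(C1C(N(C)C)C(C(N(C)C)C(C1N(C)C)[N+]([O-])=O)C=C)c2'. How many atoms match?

2

The query [O;D1] means: aliphatic oxygen bonded to exactly one heavy atom.
Check the 26 heavy atoms by environment: 6× C (D3) → no; 1× C (D2) → no; 7× C (D1) → no; 3× N (D3) → no; 1× N (charge +1, D3) → no; 1× O (charge -1, D1) → match; 1× O (D1) → match; 1× c (aromatic, D3) → no; 5× c (aromatic, D2) → no.
Summing the matching environments: 1 + 1 = 2 matching atoms.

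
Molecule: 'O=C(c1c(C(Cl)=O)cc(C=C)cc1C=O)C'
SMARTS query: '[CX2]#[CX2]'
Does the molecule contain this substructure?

No

The pattern [CX2]#[CX2] describes a carbon-carbon triple bond — an alkyne.
The closest candidate here is a vinyl group (-CH=CH2), but the C=C is a double bond; both carbons are CX3, not CX2. No other fragment satisfies the full query, so there is no match.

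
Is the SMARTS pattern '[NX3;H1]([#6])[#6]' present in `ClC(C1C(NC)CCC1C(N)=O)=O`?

Yes

The pattern [NX3;H1]([#6])[#6] describes a trivalent nitrogen with one H, bonded to two carbons — a secondary amine.
The molecule carries an N-methylamino group (-NHCH3), whose atoms satisfy every constraint of the query, so the pattern matches.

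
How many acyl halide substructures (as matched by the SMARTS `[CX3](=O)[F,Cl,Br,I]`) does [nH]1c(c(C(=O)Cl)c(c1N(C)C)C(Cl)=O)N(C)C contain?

2

[CX3](=O)[F,Cl,Br,I] is the SMARTS for an acyl halide: a carbonyl carbon bonded to a halogen.
The molecule carries 2 separate instances of an acyl chloride (-C(=O)Cl) meeting every constraint; each maps to a distinct set of atoms, giving 2 matches.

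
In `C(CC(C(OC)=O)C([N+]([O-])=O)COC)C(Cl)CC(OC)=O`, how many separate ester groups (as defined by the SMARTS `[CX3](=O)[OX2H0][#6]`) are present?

2

[CX3](=O)[OX2H0][#6] is the SMARTS for an ester: a carbonyl carbon bonded to an oxygen that is itself bonded to carbon (no H on that O).
The molecule carries 2 separate instances of a methyl-ester group (-C(=O)OCH3) meeting every constraint; each maps to a distinct set of atoms, giving 2 matches.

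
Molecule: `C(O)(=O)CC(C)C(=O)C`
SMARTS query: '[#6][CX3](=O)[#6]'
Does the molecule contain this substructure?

Yes

The pattern [#6][CX3](=O)[#6] describes a carbonyl carbon (no H) flanked by two carbons — a ketone.
The molecule carries an acetyl/ketone group (-C(=O)CH3), whose atoms satisfy every constraint of the query, so the pattern matches.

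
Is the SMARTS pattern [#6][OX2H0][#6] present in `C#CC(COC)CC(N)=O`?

Yes

The pattern [#6][OX2H0][#6] describes an aliphatic oxygen bridging two carbons with no H on the oxygen — an ether.
The molecule carries a methoxy ether (-OCH3), whose atoms satisfy every constraint of the query, so the pattern matches.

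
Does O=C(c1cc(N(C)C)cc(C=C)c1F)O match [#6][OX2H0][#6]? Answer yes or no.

The pattern [#6][OX2H0][#6] describes an aliphatic oxygen bridging two carbons with no H on the oxygen — an ether.
The closest candidate here is a carboxylic acid group (-C(=O)OH), but the -OH oxygen has H1; the =O is OX1, not OX2. No other fragment satisfies the full query, so there is no match.

No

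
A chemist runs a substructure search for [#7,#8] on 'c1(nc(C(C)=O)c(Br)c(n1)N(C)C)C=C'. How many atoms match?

The query [#7,#8] means: nitrogen or oxygen (comma = OR).
Check the 15 heavy atoms by environment: 2× n (aromatic) → match; 4× c (aromatic) → no; 1× Br → no; 6× C → no; 1× O → match; 1× N → match.
Summing the matching environments: 2 + 1 + 1 = 4 matching atoms.

4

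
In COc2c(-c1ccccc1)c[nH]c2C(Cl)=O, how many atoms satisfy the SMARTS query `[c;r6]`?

The query [c;r6] means: aromatic carbon that belongs to a six-membered ring.
Check the 16 heavy atoms by environment: 1× n (aromatic, in 5-ring) → no; 4× c (aromatic, in 5-ring) → no; 6× c (aromatic, in 6-ring) → match; 2× C (acyclic) → no; 2× O (acyclic) → no; 1× Cl (acyclic) → no.
That gives 6 matching atoms.

6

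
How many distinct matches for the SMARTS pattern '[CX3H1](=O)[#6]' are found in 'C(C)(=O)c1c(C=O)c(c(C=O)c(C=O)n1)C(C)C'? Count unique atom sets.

[CX3H1](=O)[#6] is the SMARTS for an aldehyde: an sp2 carbon with one H, double-bonded to O and single-bonded to carbon.
The molecule carries 3 separate instances of an aldehyde (-CHO) meeting every constraint; each maps to a distinct set of atoms, giving 3 matches.

3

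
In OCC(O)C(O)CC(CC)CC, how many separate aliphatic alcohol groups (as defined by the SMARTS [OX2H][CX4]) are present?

3

[OX2H][CX4] is the SMARTS for an aliphatic alcohol: a hydroxyl oxygen bound to an sp3 (X4) carbon.
The molecule carries 3 separate instances of a hydroxyl group (-OH) meeting every constraint; each maps to a distinct set of atoms, giving 3 matches.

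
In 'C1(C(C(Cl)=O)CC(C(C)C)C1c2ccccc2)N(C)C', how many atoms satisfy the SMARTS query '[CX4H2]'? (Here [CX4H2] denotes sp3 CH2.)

1

The query [CX4H2] means: sp3 carbon (X4) with exactly two hydrogens.
Check the 20 heavy atoms by environment: 5× C (H1, X4) → no; 1× C (H2, X4) → match; 1× C (H0, X3) → no; 1× O (H0, X1) → no; 1× Cl (H0, X1) → no; 1× c (aromatic, H0, X3) → no; 5× c (aromatic, H1, X3) → no; 1× N (H0, X3) → no; 4× C (H3, X4) → no.
That gives 1 matching atom.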